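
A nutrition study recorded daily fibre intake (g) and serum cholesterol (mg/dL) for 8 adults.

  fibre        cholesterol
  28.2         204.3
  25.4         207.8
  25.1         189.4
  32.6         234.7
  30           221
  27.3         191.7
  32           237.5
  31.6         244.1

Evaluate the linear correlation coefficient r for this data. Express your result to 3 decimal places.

n = 8, Σx = 232.2, Σy = 1730.5, Σx² = 6801.02, Σy² = 377456.73, Σxy = 50621.51
nΣxy − ΣxΣy = 404972.08 − 401822.1 = 3149.98
nΣx² − (Σx)² = 54408.16 − 53916.84 = 491.32; nΣy² − (Σy)² = 3019653.84 − 2994630.25 = 25023.59
r = 3149.98 / √(491.32 × 25023.59) = 3149.98 / 3506.3642 ≈ 0.898

0.898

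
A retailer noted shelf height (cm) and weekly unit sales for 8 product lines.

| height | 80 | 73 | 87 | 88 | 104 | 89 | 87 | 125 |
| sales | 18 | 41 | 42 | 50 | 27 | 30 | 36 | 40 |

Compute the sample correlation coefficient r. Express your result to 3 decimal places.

0.066

n = 8, Σx = 733, Σy = 284, Σx² = 68973, Σy² = 10794, Σxy = 26097
nΣxy − ΣxΣy = 208776 − 208172 = 604
nΣx² − (Σx)² = 551784 − 537289 = 14495; nΣy² − (Σy)² = 86352 − 80656 = 5696
r = 604 / √(14495 × 5696) = 604 / 9086.4471 ≈ 0.066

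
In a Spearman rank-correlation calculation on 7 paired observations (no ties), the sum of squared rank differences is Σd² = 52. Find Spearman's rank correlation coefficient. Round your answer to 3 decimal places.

ρ = 1 − 6Σd² / [n(n²−1)] = 1 − 6×52 / (7×48)
  = 1 − 312/336 = 1 − 0.9286 ≈ 0.071

0.071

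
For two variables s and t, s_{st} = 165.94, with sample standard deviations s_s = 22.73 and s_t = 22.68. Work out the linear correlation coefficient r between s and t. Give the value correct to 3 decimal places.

0.322

r = Cov(s,t) / (s_s · s_t) = 165.94 / (22.73 × 22.68)
  = 165.94 / 515.5164 ≈ 0.322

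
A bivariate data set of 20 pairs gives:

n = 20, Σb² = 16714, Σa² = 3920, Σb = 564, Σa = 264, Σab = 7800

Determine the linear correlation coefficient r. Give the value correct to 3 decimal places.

r = (nΣab − ΣaΣb) / √[(nΣa² − (Σa)²)(nΣb² − (Σb)²)]
Numerator: 20×7800 − 264×564 = 7104
Denominator: √[(78400 − 69696)(334280 − 318096)] = √[8704 × 16184] = 11868.6788
r = 7104 / 11868.6788 ≈ 0.599

0.599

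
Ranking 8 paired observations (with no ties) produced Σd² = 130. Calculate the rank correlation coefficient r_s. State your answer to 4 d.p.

-0.5476

ρ = 1 − 6Σd² / [n(n²−1)] = 1 − 6×130 / (8×63)
  = 1 − 780/504 = 1 − 1.54762 ≈ -0.5476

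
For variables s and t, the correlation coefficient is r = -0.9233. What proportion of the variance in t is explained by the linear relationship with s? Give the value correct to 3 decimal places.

r² = (-0.9233)² = 0.852

0.852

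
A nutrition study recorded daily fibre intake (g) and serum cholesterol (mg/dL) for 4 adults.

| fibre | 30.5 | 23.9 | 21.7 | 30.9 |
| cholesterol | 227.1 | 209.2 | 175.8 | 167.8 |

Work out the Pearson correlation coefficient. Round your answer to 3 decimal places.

0.164

n = 4, Σx = 107, Σy = 779.9, Σx² = 2927.16, Σy² = 154401.53, Σxy = 20926.31
nΣxy − ΣxΣy = 83705.24 − 83449.3 = 255.94
nΣx² − (Σx)² = 11708.64 − 11449 = 259.64; nΣy² − (Σy)² = 617606.12 − 608244.01 = 9362.11
r = 255.94 / √(259.64 × 9362.11) = 255.94 / 1559.0953 ≈ 0.164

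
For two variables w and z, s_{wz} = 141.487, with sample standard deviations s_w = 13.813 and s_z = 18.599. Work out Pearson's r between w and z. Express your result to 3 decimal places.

0.551

r = Cov(w,z) / (s_w · s_z) = 141.487 / (13.813 × 18.599)
  = 141.487 / 256.9080 ≈ 0.551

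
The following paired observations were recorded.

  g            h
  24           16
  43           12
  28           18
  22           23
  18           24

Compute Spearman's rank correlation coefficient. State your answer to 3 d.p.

-0.900

Rank g: 3, 5, 4, 2, 1
Rank h: 2, 1, 3, 4, 5
d = rank(g) − rank(h): 1, 4, 1, -2, -4; Σd² = 38
ρ = 1 − 6Σd² / [n(n²−1)] = 1 − 6×38 / (5×24) = 1 − 228/120 ≈ -0.900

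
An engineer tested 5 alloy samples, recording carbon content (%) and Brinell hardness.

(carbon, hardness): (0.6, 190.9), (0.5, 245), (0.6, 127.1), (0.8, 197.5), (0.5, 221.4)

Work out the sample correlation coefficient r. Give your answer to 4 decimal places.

n = 5, Σx = 3, Σy = 981.9, Σx² = 1.86, Σy² = 200646.43, Σxy = 582
nΣxy − ΣxΣy = 2910 − 2945.7 = -35.7
nΣx² − (Σx)² = 9.3 − 9 = 0.3; nΣy² − (Σy)² = 1003232.15 − 964127.61 = 39104.54
r = -35.7 / √(0.3 × 39104.54) = -35.7 / 108.3114 ≈ -0.3296

-0.3296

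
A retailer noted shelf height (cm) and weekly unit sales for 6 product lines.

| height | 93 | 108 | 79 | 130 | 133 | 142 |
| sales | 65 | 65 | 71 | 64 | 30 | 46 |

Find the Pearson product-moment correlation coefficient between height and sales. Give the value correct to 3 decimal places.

n = 6, Σx = 685, Σy = 341, Σx² = 81307, Σy² = 20603, Σxy = 37516
nΣxy − ΣxΣy = 225096 − 233585 = -8489
nΣx² − (Σx)² = 487842 − 469225 = 18617; nΣy² − (Σy)² = 123618 − 116281 = 7337
r = -8489 / √(18617 × 7337) = -8489 / 11687.2978 ≈ -0.726

-0.726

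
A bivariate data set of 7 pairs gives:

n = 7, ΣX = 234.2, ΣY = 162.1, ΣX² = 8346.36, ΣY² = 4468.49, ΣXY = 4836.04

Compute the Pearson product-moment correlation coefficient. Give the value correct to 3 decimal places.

-0.972

r = (nΣXY − ΣXΣY) / √[(nΣX² − (ΣX)²)(nΣY² − (ΣY)²)]
Numerator: 7×4836.04 − 234.2×162.1 = -4111.54
Denominator: √[(58424.52 − 54849.64)(31279.43 − 26276.41)] = √[3574.88 × 5003.02] = 4229.0893
r = -4111.54 / 4229.0893 ≈ -0.972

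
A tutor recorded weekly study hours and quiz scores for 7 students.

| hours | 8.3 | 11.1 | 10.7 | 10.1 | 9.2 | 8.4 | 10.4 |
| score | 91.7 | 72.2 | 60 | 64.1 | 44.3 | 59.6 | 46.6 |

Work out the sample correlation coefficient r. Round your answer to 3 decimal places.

n = 7, Σx = 68.2, Σy = 438.5, Σx² = 671.96, Σy² = 29016.75, Σxy = 4244.78
nΣxy − ΣxΣy = 29713.46 − 29905.7 = -192.24
nΣx² − (Σx)² = 4703.72 − 4651.24 = 52.48; nΣy² − (Σy)² = 203117.25 − 192282.25 = 10835
r = -192.24 / √(52.48 × 10835) = -192.24 / 754.0695 ≈ -0.255

-0.255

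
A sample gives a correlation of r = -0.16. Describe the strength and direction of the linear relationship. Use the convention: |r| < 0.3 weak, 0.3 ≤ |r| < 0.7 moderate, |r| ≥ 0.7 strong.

r = -0.16 < 0 so the relationship is negative.
|r| = 0.16, which falls in the weak range.

weak negative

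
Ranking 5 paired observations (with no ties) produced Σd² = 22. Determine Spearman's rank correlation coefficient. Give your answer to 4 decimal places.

-0.1000

ρ = 1 − 6Σd² / [n(n²−1)] = 1 − 6×22 / (5×24)
  = 1 − 132/120 = 1 − 1.10000 ≈ -0.1000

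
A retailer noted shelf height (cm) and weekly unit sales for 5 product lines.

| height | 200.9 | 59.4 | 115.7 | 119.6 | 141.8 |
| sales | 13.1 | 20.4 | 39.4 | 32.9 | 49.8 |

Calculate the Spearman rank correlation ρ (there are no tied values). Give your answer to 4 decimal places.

-0.1000

Rank height: 5, 1, 2, 3, 4
Rank sales: 1, 2, 4, 3, 5
d = rank(height) − rank(sales): 4, -1, -2, 0, -1; Σd² = 22
ρ = 1 − 6Σd² / [n(n²−1)] = 1 − 6×22 / (5×24) = 1 − 132/120 ≈ -0.1000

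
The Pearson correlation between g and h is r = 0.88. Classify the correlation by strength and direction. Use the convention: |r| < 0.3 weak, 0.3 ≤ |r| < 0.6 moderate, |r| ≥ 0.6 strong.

r = 0.88 > 0 so the relationship is positive.
|r| = 0.88, which falls in the strong range.

strong positive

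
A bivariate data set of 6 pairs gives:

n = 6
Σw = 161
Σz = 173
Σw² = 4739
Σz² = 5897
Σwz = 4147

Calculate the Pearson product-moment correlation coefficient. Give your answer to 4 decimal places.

-0.8026

r = (nΣwz − ΣwΣz) / √[(nΣw² − (Σw)²)(nΣz² − (Σz)²)]
Numerator: 6×4147 − 161×173 = -2971
Denominator: √[(28434 − 25921)(35382 − 29929)] = √[2513 × 5453] = 3701.8089
r = -2971 / 3701.8089 ≈ -0.8026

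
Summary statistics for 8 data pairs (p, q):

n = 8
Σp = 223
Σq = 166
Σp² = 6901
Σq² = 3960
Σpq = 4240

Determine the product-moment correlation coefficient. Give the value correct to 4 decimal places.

-0.6517

r = (nΣpq − ΣpΣq) / √[(nΣp² − (Σp)²)(nΣq² − (Σq)²)]
Numerator: 8×4240 − 223×166 = -3098
Denominator: √[(55208 − 49729)(31680 − 27556)] = √[5479 × 4124] = 4753.4615
r = -3098 / 4753.4615 ≈ -0.6517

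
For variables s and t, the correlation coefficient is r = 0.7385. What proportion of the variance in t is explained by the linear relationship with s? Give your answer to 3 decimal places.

r² = (0.7385)² = 0.545

0.545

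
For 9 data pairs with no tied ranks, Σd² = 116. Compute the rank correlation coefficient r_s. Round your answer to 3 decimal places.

0.033

ρ = 1 − 6Σd² / [n(n²−1)] = 1 − 6×116 / (9×80)
  = 1 − 696/720 = 1 − 0.9667 ≈ 0.033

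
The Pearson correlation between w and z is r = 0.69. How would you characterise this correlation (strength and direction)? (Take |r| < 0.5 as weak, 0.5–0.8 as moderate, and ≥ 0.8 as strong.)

r = 0.69 > 0 so the relationship is positive.
|r| = 0.69, which falls in the moderate range.

moderate positive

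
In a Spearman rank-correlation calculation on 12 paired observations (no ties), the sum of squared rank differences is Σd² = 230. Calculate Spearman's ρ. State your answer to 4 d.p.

ρ = 1 − 6Σd² / [n(n²−1)] = 1 − 6×230 / (12×143)
  = 1 − 1380/1716 = 1 − 0.80420 ≈ 0.1958

0.1958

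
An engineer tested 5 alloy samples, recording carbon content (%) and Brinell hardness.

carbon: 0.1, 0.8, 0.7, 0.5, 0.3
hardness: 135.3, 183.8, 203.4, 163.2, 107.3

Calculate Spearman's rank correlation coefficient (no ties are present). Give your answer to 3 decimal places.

Rank carbon: 1, 5, 4, 3, 2
Rank hardness: 2, 4, 5, 3, 1
d = rank(carbon) − rank(hardness): -1, 1, -1, 0, 1; Σd² = 4
ρ = 1 − 6Σd² / [n(n²−1)] = 1 − 6×4 / (5×24) = 1 − 24/120 ≈ 0.800

0.800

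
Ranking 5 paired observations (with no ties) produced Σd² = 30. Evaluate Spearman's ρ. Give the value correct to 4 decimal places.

-0.5000

ρ = 1 − 6Σd² / [n(n²−1)] = 1 − 6×30 / (5×24)
  = 1 − 180/120 = 1 − 1.50000 ≈ -0.5000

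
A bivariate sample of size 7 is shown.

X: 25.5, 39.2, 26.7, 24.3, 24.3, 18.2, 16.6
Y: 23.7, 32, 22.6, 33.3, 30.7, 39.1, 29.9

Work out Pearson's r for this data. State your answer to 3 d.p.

n = 7, ΣX = 174.8, ΣY = 211.3, ΣX² = 4687.56, ΣY² = 6570.65, ΣXY = 5225.33
nΣXY − ΣXΣY = 36577.31 − 36935.24 = -357.93
nΣX² − (ΣX)² = 32812.92 − 30555.04 = 2257.88; nΣY² − (ΣY)² = 45994.55 − 44647.69 = 1346.86
r = -357.93 / √(2257.88 × 1346.86) = -357.93 / 1743.8602 ≈ -0.205

-0.205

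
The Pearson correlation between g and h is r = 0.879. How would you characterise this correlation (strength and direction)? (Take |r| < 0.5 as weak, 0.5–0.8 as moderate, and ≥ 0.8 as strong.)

r = 0.879 > 0 so the relationship is positive.
|r| = 0.879, which falls in the strong range.

strong positive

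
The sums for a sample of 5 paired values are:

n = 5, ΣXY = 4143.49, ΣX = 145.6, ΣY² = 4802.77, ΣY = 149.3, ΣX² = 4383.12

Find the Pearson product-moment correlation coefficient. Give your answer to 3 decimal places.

-0.919

r = (nΣXY − ΣXΣY) / √[(nΣX² − (ΣX)²)(nΣY² − (ΣY)²)]
Numerator: 5×4143.49 − 145.6×149.3 = -1020.63
Denominator: √[(21915.6 − 21199.36)(24013.85 − 22290.49)] = √[716.24 × 1723.36] = 1111.0083
r = -1020.63 / 1111.0083 ≈ -0.919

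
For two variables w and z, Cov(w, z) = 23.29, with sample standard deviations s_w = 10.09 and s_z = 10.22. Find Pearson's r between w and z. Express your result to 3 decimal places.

r = Cov(w,z) / (s_w · s_z) = 23.29 / (10.09 × 10.22)
  = 23.29 / 103.1198 ≈ 0.226

0.226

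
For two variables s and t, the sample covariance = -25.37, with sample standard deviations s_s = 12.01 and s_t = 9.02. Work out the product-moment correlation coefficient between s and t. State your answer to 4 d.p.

r = Cov(s,t) / (s_s · s_t) = -25.37 / (12.01 × 9.02)
  = -25.37 / 108.3302 ≈ -0.2342

-0.2342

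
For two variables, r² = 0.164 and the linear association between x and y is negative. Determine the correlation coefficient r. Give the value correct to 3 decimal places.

|r| = √0.164 = 0.405
The association is negative, so r = −0.405.

-0.405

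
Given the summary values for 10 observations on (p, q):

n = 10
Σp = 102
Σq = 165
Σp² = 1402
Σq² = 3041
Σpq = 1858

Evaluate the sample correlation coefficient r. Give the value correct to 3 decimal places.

r = (nΣpq − ΣpΣq) / √[(nΣp² − (Σp)²)(nΣq² − (Σq)²)]
Numerator: 10×1858 − 102×165 = 1750
Denominator: √[(14020 − 10404)(30410 − 27225)] = √[3616 × 3185] = 3393.6647
r = 1750 / 3393.6647 ≈ 0.516

0.516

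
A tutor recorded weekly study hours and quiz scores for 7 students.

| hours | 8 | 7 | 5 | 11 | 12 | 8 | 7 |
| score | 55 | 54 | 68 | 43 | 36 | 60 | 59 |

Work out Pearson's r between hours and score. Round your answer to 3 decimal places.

n = 7, Σx = 58, Σy = 375, Σx² = 516, Σy² = 20791, Σxy = 2956
nΣxy − ΣxΣy = 20692 − 21750 = -1058
nΣx² − (Σx)² = 3612 − 3364 = 248; nΣy² − (Σy)² = 145537 − 140625 = 4912
r = -1058 / √(248 × 4912) = -1058 / 1103.7101 ≈ -0.959

-0.959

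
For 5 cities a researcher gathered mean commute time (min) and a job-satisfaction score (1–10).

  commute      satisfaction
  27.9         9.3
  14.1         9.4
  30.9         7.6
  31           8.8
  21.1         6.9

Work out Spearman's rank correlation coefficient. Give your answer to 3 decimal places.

-0.300

Rank commute: 3, 1, 4, 5, 2
Rank satisfaction: 4, 5, 2, 3, 1
d = rank(commute) − rank(satisfaction): -1, -4, 2, 2, 1; Σd² = 26
ρ = 1 − 6Σd² / [n(n²−1)] = 1 − 6×26 / (5×24) = 1 − 156/120 ≈ -0.300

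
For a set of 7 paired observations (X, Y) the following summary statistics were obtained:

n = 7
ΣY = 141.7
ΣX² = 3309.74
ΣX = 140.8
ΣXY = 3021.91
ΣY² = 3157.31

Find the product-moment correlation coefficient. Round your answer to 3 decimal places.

0.462

r = (nΣXY − ΣXΣY) / √[(nΣX² − (ΣX)²)(nΣY² − (ΣY)²)]
Numerator: 7×3021.91 − 140.8×141.7 = 1202.01
Denominator: √[(23168.18 − 19824.64)(22101.17 − 20078.89)] = √[3343.54 × 2022.28] = 2600.3027
r = 1202.01 / 2600.3027 ≈ 0.462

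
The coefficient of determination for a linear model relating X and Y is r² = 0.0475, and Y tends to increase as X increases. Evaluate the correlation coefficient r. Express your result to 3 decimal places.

|r| = √0.0475 = 0.218
The association is positive, so r = 0.218.

0.218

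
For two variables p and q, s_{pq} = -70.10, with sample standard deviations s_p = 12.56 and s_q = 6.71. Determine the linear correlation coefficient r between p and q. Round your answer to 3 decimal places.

r = Cov(p,q) / (s_p · s_q) = -70.10 / (12.56 × 6.71)
  = -70.10 / 84.2776 ≈ -0.832

-0.832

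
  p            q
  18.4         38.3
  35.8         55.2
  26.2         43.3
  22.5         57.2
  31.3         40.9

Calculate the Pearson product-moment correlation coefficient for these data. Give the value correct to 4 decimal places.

n = 5, Σp = 134.2, Σq = 234.9, Σp² = 3792.58, Σq² = 11333.47, Σpq = 6382.51
nΣpq − ΣpΣq = 31912.55 − 31523.58 = 388.97
nΣp² − (Σp)² = 18962.9 − 18009.64 = 953.26; nΣq² − (Σq)² = 56667.35 − 55178.01 = 1489.34
r = 388.97 / √(953.26 × 1489.34) = 388.97 / 1191.5235 ≈ 0.3264

0.3264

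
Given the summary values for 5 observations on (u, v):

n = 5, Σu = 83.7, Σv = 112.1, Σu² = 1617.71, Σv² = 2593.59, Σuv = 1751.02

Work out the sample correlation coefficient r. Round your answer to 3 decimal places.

-0.952

r = (nΣuv − ΣuΣv) / √[(nΣu² − (Σu)²)(nΣv² − (Σv)²)]
Numerator: 5×1751.02 − 83.7×112.1 = -627.67
Denominator: √[(8088.55 − 7005.69)(12967.95 − 12566.41)] = √[1082.86 × 401.54] = 659.4025
r = -627.67 / 659.4025 ≈ -0.952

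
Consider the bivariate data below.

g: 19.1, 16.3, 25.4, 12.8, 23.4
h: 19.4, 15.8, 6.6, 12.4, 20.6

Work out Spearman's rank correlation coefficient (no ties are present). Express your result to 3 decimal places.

Rank g: 3, 2, 5, 1, 4
Rank h: 4, 3, 1, 2, 5
d = rank(g) − rank(h): -1, -1, 4, -1, -1; Σd² = 20
ρ = 1 − 6Σd² / [n(n²−1)] = 1 − 6×20 / (5×24) = 1 − 120/120 ≈ 0.000

0.000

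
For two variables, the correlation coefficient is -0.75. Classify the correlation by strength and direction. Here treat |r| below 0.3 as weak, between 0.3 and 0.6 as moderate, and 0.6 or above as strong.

r = -0.75 < 0 so the relationship is negative.
|r| = 0.75, which falls in the strong range.

strong negative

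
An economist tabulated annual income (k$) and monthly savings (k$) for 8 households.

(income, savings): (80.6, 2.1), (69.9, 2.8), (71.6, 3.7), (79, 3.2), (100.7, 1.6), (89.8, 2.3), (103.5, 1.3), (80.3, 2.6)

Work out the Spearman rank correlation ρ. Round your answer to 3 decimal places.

Rank income: 5, 1, 2, 3, 7, 6, 8, 4
Rank savings: 3, 6, 8, 7, 2, 4, 1, 5
d = rank(income) − rank(savings): 2, -5, -6, -4, 5, 2, 7, -1; Σd² = 160
ρ = 1 − 6Σd² / [n(n²−1)] = 1 − 6×160 / (8×63) = 1 − 960/504 ≈ -0.905

-0.905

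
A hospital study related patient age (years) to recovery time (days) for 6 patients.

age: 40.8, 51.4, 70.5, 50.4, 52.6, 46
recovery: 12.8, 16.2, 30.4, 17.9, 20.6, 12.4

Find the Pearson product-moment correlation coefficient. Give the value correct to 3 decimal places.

n = 6, Σx = 311.7, Σy = 110.3, Σx² = 16699.77, Σy² = 2248.97, Σxy = 6054.24
nΣxy − ΣxΣy = 36325.44 − 34380.51 = 1944.93
nΣx² − (Σx)² = 100198.62 − 97156.89 = 3041.73; nΣy² − (Σy)² = 13493.82 − 12166.09 = 1327.73
r = 1944.93 / √(3041.73 × 1327.73) = 1944.93 / 2009.6259 ≈ 0.968

0.968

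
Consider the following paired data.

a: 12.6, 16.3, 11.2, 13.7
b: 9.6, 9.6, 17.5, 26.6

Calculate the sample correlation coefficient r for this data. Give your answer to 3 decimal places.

-0.258

n = 4, Σa = 53.8, Σb = 63.3, Σa² = 737.58, Σb² = 1198.13, Σab = 837.86
nΣab − ΣaΣb = 3351.44 − 3405.54 = -54.1
nΣa² − (Σa)² = 2950.32 − 2894.44 = 55.88; nΣb² − (Σb)² = 4792.52 − 4006.89 = 785.63
r = -54.1 / √(55.88 × 785.63) = -54.1 / 209.5257 ≈ -0.258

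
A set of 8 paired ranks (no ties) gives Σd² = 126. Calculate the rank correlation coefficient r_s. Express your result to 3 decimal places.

-0.500

ρ = 1 − 6Σd² / [n(n²−1)] = 1 − 6×126 / (8×63)
  = 1 − 756/504 = 1 − 1.5000 ≈ -0.500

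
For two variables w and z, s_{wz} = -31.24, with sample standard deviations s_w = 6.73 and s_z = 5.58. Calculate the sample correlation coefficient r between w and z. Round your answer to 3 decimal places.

-0.832

r = Cov(w,z) / (s_w · s_z) = -31.24 / (6.73 × 5.58)
  = -31.24 / 37.5534 ≈ -0.832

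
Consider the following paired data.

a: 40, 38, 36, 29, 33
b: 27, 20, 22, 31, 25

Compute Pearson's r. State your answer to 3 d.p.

-0.591

n = 5, Σa = 176, Σb = 125, Σa² = 6270, Σb² = 3199, Σab = 4356
nΣab − ΣaΣb = 21780 − 22000 = -220
nΣa² − (Σa)² = 31350 − 30976 = 374; nΣb² − (Σb)² = 15995 − 15625 = 370
r = -220 / √(374 × 370) = -220 / 371.9946 ≈ -0.591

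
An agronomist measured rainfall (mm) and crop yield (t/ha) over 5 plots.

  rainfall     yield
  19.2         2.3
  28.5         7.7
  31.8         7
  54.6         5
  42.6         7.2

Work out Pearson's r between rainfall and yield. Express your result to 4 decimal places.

0.2796

n = 5, Σx = 176.7, Σy = 29.2, Σx² = 6988.05, Σy² = 190.42, Σxy = 1065.93
nΣxy − ΣxΣy = 5329.65 − 5159.64 = 170.01
nΣx² − (Σx)² = 34940.25 − 31222.89 = 3717.36; nΣy² − (Σy)² = 952.1 − 852.64 = 99.46
r = 170.01 / √(3717.36 × 99.46) = 170.01 / 608.0531 ≈ 0.2796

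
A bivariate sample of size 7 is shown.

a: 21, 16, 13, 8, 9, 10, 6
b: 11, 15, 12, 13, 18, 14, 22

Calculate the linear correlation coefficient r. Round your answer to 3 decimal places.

n = 7, Σa = 83, Σb = 105, Σa² = 1147, Σb² = 1663, Σab = 1165
nΣab − ΣaΣb = 8155 − 8715 = -560
nΣa² − (Σa)² = 8029 − 6889 = 1140; nΣb² − (Σb)² = 11641 − 11025 = 616
r = -560 / √(1140 × 616) = -560 / 837.9976 ≈ -0.668

-0.668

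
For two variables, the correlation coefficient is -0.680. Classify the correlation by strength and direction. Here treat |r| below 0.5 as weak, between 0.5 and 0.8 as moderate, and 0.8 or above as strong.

r = -0.680 < 0 so the relationship is negative.
|r| = 0.680, which falls in the moderate range.

moderate negative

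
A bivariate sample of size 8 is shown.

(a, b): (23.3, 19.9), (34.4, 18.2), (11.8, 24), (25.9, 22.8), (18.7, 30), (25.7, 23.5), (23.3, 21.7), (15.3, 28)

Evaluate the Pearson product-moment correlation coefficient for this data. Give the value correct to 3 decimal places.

-0.686

n = 8, Σa = 178.4, Σb = 188.1, Σa² = 4323.46, Σb² = 4530.23, Σab = 4062.43
nΣab − ΣaΣb = 32499.44 − 33557.04 = -1057.6
nΣa² − (Σa)² = 34587.68 − 31826.56 = 2761.12; nΣb² − (Σb)² = 36241.84 − 35381.61 = 860.23
r = -1057.6 / √(2761.12 × 860.23) = -1057.6 / 1541.1678 ≈ -0.686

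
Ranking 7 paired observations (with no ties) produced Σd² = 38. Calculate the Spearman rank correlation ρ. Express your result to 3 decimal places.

ρ = 1 − 6Σd² / [n(n²−1)] = 1 − 6×38 / (7×48)
  = 1 − 228/336 = 1 − 0.6786 ≈ 0.321

0.321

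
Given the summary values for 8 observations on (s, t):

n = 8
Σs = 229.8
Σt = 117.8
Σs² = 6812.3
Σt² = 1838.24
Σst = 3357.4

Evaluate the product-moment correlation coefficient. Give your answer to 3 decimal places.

r = (nΣst − ΣsΣt) / √[(nΣs² − (Σs)²)(nΣt² − (Σt)²)]
Numerator: 8×3357.4 − 229.8×117.8 = -211.24
Denominator: √[(54498.4 − 52808.04)(14705.92 − 13876.84)] = √[1690.36 × 829.08] = 1183.8259
r = -211.24 / 1183.8259 ≈ -0.178

-0.178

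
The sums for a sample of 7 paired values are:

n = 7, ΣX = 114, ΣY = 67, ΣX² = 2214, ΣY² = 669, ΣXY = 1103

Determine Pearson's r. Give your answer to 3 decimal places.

r = (nΣXY − ΣXΣY) / √[(nΣX² − (ΣX)²)(nΣY² − (ΣY)²)]
Numerator: 7×1103 − 114×67 = 83
Denominator: √[(15498 − 12996)(4683 − 4489)] = √[2502 × 194] = 696.6979
r = 83 / 696.6979 ≈ 0.119

0.119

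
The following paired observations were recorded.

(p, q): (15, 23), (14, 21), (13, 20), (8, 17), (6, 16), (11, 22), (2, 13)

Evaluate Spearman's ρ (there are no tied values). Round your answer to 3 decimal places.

0.893

Rank p: 7, 6, 5, 3, 2, 4, 1
Rank q: 7, 5, 4, 3, 2, 6, 1
d = rank(p) − rank(q): 0, 1, 1, 0, 0, -2, 0; Σd² = 6
ρ = 1 − 6Σd² / [n(n²−1)] = 1 − 6×6 / (7×48) = 1 − 36/336 ≈ 0.893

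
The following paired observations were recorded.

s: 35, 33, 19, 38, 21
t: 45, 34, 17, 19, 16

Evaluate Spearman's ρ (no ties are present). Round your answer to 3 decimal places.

0.600

Rank s: 4, 3, 1, 5, 2
Rank t: 5, 4, 2, 3, 1
d = rank(s) − rank(t): -1, -1, -1, 2, 1; Σd² = 8
ρ = 1 − 6Σd² / [n(n²−1)] = 1 − 6×8 / (5×24) = 1 − 48/120 ≈ 0.600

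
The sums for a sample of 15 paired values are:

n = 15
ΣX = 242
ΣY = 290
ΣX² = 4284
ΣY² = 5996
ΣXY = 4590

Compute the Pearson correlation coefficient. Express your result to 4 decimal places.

-0.2306

r = (nΣXY − ΣXΣY) / √[(nΣX² − (ΣX)²)(nΣY² − (ΣY)²)]
Numerator: 15×4590 − 242×290 = -1330
Denominator: √[(64260 − 58564)(89940 − 84100)] = √[5696 × 5840] = 5767.5506
r = -1330 / 5767.5506 ≈ -0.2306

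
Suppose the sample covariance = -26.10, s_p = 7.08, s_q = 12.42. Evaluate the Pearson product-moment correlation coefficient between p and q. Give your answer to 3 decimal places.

-0.297

r = Cov(p,q) / (s_p · s_q) = -26.10 / (7.08 × 12.42)
  = -26.10 / 87.9336 ≈ -0.297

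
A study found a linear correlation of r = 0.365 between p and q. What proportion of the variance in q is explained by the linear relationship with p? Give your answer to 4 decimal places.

0.1332

r² = (0.365)² = 0.1332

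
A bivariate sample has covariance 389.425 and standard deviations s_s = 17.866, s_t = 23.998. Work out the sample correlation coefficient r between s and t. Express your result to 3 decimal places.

0.908

r = Cov(s,t) / (s_s · s_t) = 389.425 / (17.866 × 23.998)
  = 389.425 / 428.7483 ≈ 0.908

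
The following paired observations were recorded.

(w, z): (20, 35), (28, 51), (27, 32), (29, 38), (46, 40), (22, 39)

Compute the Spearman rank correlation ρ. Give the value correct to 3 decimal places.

Rank w: 1, 4, 3, 5, 6, 2
Rank z: 2, 6, 1, 3, 5, 4
d = rank(w) − rank(z): -1, -2, 2, 2, 1, -2; Σd² = 18
ρ = 1 − 6Σd² / [n(n²−1)] = 1 − 6×18 / (6×35) = 1 − 108/210 ≈ 0.486

0.486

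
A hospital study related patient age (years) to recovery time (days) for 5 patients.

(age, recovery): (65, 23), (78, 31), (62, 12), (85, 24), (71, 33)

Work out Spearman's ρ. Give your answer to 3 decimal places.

0.600

Rank age: 2, 4, 1, 5, 3
Rank recovery: 2, 4, 1, 3, 5
d = rank(age) − rank(recovery): 0, 0, 0, 2, -2; Σd² = 8
ρ = 1 − 6Σd² / [n(n²−1)] = 1 − 6×8 / (5×24) = 1 − 48/120 ≈ 0.600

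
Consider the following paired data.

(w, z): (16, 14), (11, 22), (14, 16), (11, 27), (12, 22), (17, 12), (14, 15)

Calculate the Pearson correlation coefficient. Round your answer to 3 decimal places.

n = 7, Σw = 95, Σz = 128, Σw² = 1323, Σz² = 2518, Σwz = 1665
nΣwz − ΣwΣz = 11655 − 12160 = -505
nΣw² − (Σw)² = 9261 − 9025 = 236; nΣz² − (Σz)² = 17626 − 16384 = 1242
r = -505 / √(236 × 1242) = -505 / 541.3982 ≈ -0.933

-0.933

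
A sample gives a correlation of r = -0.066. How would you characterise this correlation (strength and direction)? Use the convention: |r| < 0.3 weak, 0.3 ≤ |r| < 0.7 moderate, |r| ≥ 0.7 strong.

r = -0.066 < 0 so the relationship is negative.
|r| = 0.066, which falls in the weak range.

weak negative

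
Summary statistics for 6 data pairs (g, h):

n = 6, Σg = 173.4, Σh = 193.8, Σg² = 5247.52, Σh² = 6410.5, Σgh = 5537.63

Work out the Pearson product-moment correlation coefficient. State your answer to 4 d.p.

r = (nΣgh − ΣgΣh) / √[(nΣg² − (Σg)²)(nΣh² − (Σh)²)]
Numerator: 6×5537.63 − 173.4×193.8 = -379.14
Denominator: √[(31485.12 − 30067.56)(38463 − 37558.44)] = √[1417.56 × 904.56] = 1132.3728
r = -379.14 / 1132.3728 ≈ -0.3348

-0.3348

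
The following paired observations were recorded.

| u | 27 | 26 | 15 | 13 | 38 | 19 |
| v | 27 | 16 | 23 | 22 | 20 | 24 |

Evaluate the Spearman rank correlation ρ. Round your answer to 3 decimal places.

Rank u: 5, 4, 2, 1, 6, 3
Rank v: 6, 1, 4, 3, 2, 5
d = rank(u) − rank(v): -1, 3, -2, -2, 4, -2; Σd² = 38
ρ = 1 − 6Σd² / [n(n²−1)] = 1 − 6×38 / (6×35) = 1 − 228/210 ≈ -0.086

-0.086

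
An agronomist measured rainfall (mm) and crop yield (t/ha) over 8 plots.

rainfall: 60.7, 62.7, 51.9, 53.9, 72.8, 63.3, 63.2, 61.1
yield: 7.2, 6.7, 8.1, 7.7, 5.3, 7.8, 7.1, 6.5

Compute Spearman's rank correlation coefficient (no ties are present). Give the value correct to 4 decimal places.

Rank rainfall: 3, 5, 1, 2, 8, 7, 6, 4
Rank yield: 5, 3, 8, 6, 1, 7, 4, 2
d = rank(rainfall) − rank(yield): -2, 2, -7, -4, 7, 0, 2, 2; Σd² = 130
ρ = 1 − 6Σd² / [n(n²−1)] = 1 − 6×130 / (8×63) = 1 − 780/504 ≈ -0.5476

-0.5476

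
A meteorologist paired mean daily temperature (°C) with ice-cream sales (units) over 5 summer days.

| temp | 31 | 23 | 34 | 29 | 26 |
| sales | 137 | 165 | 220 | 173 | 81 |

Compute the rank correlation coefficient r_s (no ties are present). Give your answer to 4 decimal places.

Rank temp: 4, 1, 5, 3, 2
Rank sales: 2, 3, 5, 4, 1
d = rank(temp) − rank(sales): 2, -2, 0, -1, 1; Σd² = 10
ρ = 1 − 6Σd² / [n(n²−1)] = 1 − 6×10 / (5×24) = 1 − 60/120 ≈ 0.5000

0.5000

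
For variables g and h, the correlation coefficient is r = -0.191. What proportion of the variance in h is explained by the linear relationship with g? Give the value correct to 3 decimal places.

0.036

r² = (-0.191)² = 0.036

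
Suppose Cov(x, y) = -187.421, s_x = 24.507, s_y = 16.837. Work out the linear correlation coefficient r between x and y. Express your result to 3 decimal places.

-0.454

r = Cov(x,y) / (s_x · s_y) = -187.421 / (24.507 × 16.837)
  = -187.421 / 412.6244 ≈ -0.454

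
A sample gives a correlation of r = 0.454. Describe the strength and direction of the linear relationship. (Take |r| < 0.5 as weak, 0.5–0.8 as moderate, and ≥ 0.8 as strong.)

weak positive

r = 0.454 > 0 so the relationship is positive.
|r| = 0.454, which falls in the weak range.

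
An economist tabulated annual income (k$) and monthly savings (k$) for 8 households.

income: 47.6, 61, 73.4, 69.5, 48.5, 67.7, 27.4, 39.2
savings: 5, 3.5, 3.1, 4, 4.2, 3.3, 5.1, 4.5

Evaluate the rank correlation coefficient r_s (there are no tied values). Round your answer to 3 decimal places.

Rank income: 3, 5, 8, 7, 4, 6, 1, 2
Rank savings: 7, 3, 1, 4, 5, 2, 8, 6
d = rank(income) − rank(savings): -4, 2, 7, 3, -1, 4, -7, -4; Σd² = 160
ρ = 1 − 6Σd² / [n(n²−1)] = 1 − 6×160 / (8×63) = 1 − 960/504 ≈ -0.905

-0.905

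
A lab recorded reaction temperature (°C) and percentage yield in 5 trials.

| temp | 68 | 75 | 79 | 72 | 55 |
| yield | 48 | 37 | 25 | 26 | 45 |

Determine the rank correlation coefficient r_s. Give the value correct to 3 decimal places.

Rank temp: 2, 4, 5, 3, 1
Rank yield: 5, 3, 1, 2, 4
d = rank(temp) − rank(yield): -3, 1, 4, 1, -3; Σd² = 36
ρ = 1 − 6Σd² / [n(n²−1)] = 1 − 6×36 / (5×24) = 1 − 216/120 ≈ -0.800

-0.800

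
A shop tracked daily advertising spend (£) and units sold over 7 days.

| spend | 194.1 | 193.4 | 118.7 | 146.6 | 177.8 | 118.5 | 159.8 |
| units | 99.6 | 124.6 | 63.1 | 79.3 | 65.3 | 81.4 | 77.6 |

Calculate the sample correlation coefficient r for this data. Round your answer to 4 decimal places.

0.6296

n = 7, Σx = 1108.9, Σy = 590.9, Σx² = 181850.75, Σy² = 52627.23, Σxy = 96202.07
nΣxy − ΣxΣy = 673414.49 − 655249.01 = 18165.48
nΣx² − (Σx)² = 1272955.25 − 1229659.21 = 43296.04; nΣy² − (Σy)² = 368390.61 − 349162.81 = 19227.8
r = 18165.48 / √(43296.04 × 19227.8) = 18165.48 / 28852.8612 ≈ 0.6296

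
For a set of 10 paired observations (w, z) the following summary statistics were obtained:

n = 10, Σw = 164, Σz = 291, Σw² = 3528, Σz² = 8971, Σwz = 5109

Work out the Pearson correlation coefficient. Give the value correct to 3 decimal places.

0.518

r = (nΣwz − ΣwΣz) / √[(nΣw² − (Σw)²)(nΣz² − (Σz)²)]
Numerator: 10×5109 − 164×291 = 3366
Denominator: √[(35280 − 26896)(89710 − 84681)] = √[8384 × 5029] = 6493.3147
r = 3366 / 6493.3147 ≈ 0.518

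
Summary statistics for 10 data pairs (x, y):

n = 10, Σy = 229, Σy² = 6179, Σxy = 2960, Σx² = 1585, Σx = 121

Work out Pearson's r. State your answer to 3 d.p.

0.562

r = (nΣxy − ΣxΣy) / √[(nΣx² − (Σx)²)(nΣy² − (Σy)²)]
Numerator: 10×2960 − 121×229 = 1891
Denominator: √[(15850 − 14641)(61790 − 52441)] = √[1209 × 9349] = 3361.9847
r = 1891 / 3361.9847 ≈ 0.562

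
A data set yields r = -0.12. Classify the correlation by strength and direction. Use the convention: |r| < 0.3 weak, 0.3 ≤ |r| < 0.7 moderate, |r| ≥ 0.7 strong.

r = -0.12 < 0 so the relationship is negative.
|r| = 0.12, which falls in the weak range.

weak negative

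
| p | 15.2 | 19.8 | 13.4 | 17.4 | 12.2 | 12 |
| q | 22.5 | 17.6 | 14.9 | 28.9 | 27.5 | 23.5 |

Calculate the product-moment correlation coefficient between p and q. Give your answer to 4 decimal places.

-0.1535

n = 6, Σp = 90, Σq = 134.9, Σp² = 1398.24, Σq² = 3181.73, Σpq = 2010.5
nΣpq − ΣpΣq = 12063 − 12141 = -78
nΣp² − (Σp)² = 8389.44 − 8100 = 289.44; nΣq² − (Σq)² = 19090.38 − 18198.01 = 892.37
r = -78 / √(289.44 × 892.37) = -78 / 508.2200 ≈ -0.1535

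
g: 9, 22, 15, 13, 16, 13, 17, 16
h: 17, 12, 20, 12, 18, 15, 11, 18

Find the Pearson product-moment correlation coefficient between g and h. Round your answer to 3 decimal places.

-0.331

n = 8, Σg = 121, Σh = 123, Σg² = 1929, Σh² = 1971, Σgh = 1831
nΣgh − ΣgΣh = 14648 − 14883 = -235
nΣg² − (Σg)² = 15432 − 14641 = 791; nΣh² − (Σh)² = 15768 − 15129 = 639
r = -235 / √(791 × 639) = -235 / 710.9494 ≈ -0.331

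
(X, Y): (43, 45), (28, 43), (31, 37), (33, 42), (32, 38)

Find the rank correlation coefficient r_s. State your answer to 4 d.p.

Rank X: 5, 1, 2, 4, 3
Rank Y: 5, 4, 1, 3, 2
d = rank(X) − rank(Y): 0, -3, 1, 1, 1; Σd² = 12
ρ = 1 − 6Σd² / [n(n²−1)] = 1 − 6×12 / (5×24) = 1 − 72/120 ≈ 0.4000

0.4000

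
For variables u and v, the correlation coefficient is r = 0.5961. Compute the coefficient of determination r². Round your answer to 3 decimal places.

r² = (0.5961)² = 0.355

0.355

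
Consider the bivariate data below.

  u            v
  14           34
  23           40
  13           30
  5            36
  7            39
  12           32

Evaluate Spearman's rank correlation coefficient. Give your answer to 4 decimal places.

0.0857

Rank u: 5, 6, 4, 1, 2, 3
Rank v: 3, 6, 1, 4, 5, 2
d = rank(u) − rank(v): 2, 0, 3, -3, -3, 1; Σd² = 32
ρ = 1 − 6Σd² / [n(n²−1)] = 1 − 6×32 / (6×35) = 1 − 192/210 ≈ 0.0857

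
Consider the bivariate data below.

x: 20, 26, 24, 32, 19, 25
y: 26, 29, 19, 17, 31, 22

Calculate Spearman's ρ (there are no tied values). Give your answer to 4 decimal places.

-0.6000

Rank x: 2, 5, 3, 6, 1, 4
Rank y: 4, 5, 2, 1, 6, 3
d = rank(x) − rank(y): -2, 0, 1, 5, -5, 1; Σd² = 56
ρ = 1 − 6Σd² / [n(n²−1)] = 1 − 6×56 / (6×35) = 1 − 336/210 ≈ -0.6000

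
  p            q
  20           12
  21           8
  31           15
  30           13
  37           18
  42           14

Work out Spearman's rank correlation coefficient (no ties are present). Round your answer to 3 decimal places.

Rank p: 1, 2, 4, 3, 5, 6
Rank q: 2, 1, 5, 3, 6, 4
d = rank(p) − rank(q): -1, 1, -1, 0, -1, 2; Σd² = 8
ρ = 1 − 6Σd² / [n(n²−1)] = 1 − 6×8 / (6×35) = 1 − 48/210 ≈ 0.771

0.771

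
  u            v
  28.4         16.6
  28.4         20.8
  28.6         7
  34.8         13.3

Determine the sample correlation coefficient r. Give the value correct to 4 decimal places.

-0.1569

n = 4, Σu = 120.2, Σv = 57.7, Σu² = 3642.12, Σv² = 934.09, Σuv = 1725.2
nΣuv − ΣuΣv = 6900.8 − 6935.54 = -34.74
nΣu² − (Σu)² = 14568.48 − 14448.04 = 120.44; nΣv² − (Σv)² = 3736.36 − 3329.29 = 407.07
r = -34.74 / √(120.44 × 407.07) = -34.74 / 221.4216 ≈ -0.1569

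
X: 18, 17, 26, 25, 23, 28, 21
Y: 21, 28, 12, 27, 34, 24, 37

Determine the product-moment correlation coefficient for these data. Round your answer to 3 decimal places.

n = 7, ΣX = 158, ΣY = 183, ΣX² = 3668, ΣY² = 5199, ΣXY = 4072
nΣXY − ΣXΣY = 28504 − 28914 = -410
nΣX² − (ΣX)² = 25676 − 24964 = 712; nΣY² − (ΣY)² = 36393 − 33489 = 2904
r = -410 / √(712 × 2904) = -410 / 1437.9318 ≈ -0.285

-0.285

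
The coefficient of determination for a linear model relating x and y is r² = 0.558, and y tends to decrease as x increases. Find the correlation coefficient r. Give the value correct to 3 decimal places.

-0.747

|r| = √0.558 = 0.747
The association is negative, so r = −0.747.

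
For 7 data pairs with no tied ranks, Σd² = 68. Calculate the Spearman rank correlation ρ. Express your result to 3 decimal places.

ρ = 1 − 6Σd² / [n(n²−1)] = 1 − 6×68 / (7×48)
  = 1 − 408/336 = 1 − 1.2143 ≈ -0.214

-0.214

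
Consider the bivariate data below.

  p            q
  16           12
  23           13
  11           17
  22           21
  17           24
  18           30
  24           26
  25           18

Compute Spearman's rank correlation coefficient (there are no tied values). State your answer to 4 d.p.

0.2619

Rank p: 2, 6, 1, 5, 3, 4, 7, 8
Rank q: 1, 2, 3, 5, 6, 8, 7, 4
d = rank(p) − rank(q): 1, 4, -2, 0, -3, -4, 0, 4; Σd² = 62
ρ = 1 − 6Σd² / [n(n²−1)] = 1 − 6×62 / (8×63) = 1 − 372/504 ≈ 0.2619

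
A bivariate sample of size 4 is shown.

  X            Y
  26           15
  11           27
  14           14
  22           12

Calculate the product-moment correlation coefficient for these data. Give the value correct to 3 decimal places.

-0.665

n = 4, ΣX = 73, ΣY = 68, ΣX² = 1477, ΣY² = 1294, ΣXY = 1147
nΣXY − ΣXΣY = 4588 − 4964 = -376
nΣX² − (ΣX)² = 5908 − 5329 = 579; nΣY² − (ΣY)² = 5176 − 4624 = 552
r = -376 / √(579 × 552) = -376 / 565.3388 ≈ -0.665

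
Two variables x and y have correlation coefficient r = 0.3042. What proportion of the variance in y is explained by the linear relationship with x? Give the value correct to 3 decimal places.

r² = (0.3042)² = 0.093

0.093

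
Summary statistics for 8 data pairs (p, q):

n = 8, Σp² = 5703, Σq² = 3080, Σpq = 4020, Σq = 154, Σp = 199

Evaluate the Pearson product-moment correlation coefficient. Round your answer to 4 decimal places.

r = (nΣpq − ΣpΣq) / √[(nΣp² − (Σp)²)(nΣq² − (Σq)²)]
Numerator: 8×4020 − 199×154 = 1514
Denominator: √[(45624 − 39601)(24640 − 23716)] = √[6023 × 924] = 2359.0786
r = 1514 / 2359.0786 ≈ 0.6418

0.6418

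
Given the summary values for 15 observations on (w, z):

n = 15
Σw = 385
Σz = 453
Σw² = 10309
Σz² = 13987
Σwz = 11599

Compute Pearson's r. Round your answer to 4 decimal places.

r = (nΣwz − ΣwΣz) / √[(nΣw² − (Σw)²)(nΣz² − (Σz)²)]
Numerator: 15×11599 − 385×453 = -420
Denominator: √[(154635 − 148225)(209805 − 205209)] = √[6410 × 4596] = 5427.7399
r = -420 / 5427.7399 ≈ -0.0774

-0.0774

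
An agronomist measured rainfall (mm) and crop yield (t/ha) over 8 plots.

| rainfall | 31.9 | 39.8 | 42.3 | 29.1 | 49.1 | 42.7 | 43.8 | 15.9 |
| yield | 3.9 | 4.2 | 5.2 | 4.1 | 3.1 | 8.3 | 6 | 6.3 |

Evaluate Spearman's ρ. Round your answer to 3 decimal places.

-0.095

Rank rainfall: 3, 4, 5, 2, 8, 6, 7, 1
Rank yield: 2, 4, 5, 3, 1, 8, 6, 7
d = rank(rainfall) − rank(yield): 1, 0, 0, -1, 7, -2, 1, -6; Σd² = 92
ρ = 1 − 6Σd² / [n(n²−1)] = 1 − 6×92 / (8×63) = 1 − 552/504 ≈ -0.095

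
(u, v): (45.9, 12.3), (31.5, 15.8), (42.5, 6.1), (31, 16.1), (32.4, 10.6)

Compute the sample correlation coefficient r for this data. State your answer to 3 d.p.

-0.593

n = 5, Σu = 183.3, Σv = 60.9, Σu² = 6916.07, Σv² = 809.71, Σuv = 2164.06
nΣuv − ΣuΣv = 10820.3 − 11162.97 = -342.67
nΣu² − (Σu)² = 34580.35 − 33598.89 = 981.46; nΣv² − (Σv)² = 4048.55 − 3708.81 = 339.74
r = -342.67 / √(981.46 × 339.74) = -342.67 / 577.4437 ≈ -0.593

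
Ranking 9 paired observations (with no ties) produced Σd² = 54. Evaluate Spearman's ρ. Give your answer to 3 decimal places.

ρ = 1 − 6Σd² / [n(n²−1)] = 1 − 6×54 / (9×80)
  = 1 − 324/720 = 1 − 0.4500 ≈ 0.550

0.550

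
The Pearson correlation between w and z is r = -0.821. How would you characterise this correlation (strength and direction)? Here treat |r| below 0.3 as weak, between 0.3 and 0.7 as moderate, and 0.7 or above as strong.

strong negative

r = -0.821 < 0 so the relationship is negative.
|r| = 0.821, which falls in the strong range.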